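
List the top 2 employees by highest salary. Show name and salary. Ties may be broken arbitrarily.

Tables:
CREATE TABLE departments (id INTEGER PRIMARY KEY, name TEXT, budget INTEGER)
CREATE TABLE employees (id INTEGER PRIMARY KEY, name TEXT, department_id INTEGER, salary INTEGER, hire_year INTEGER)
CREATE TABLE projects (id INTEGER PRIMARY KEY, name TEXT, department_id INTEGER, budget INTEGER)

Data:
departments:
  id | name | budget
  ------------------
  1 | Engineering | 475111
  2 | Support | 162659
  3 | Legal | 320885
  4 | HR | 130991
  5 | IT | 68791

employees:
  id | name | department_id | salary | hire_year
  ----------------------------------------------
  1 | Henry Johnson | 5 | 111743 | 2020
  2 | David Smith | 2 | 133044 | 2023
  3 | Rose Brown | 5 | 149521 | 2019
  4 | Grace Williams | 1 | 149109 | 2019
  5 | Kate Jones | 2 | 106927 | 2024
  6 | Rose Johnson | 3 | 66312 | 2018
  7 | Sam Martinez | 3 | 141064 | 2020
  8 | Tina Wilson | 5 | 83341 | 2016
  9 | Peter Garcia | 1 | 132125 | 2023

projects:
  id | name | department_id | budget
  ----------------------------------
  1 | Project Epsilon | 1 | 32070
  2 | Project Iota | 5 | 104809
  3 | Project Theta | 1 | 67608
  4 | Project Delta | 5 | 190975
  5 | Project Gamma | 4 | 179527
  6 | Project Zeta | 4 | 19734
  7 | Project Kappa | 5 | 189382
SELECT name, salary FROM employees ORDER BY salary DESC LIMIT 2

Execution result:
name | salary
Rose Brown | 149521
Grace Williams | 149109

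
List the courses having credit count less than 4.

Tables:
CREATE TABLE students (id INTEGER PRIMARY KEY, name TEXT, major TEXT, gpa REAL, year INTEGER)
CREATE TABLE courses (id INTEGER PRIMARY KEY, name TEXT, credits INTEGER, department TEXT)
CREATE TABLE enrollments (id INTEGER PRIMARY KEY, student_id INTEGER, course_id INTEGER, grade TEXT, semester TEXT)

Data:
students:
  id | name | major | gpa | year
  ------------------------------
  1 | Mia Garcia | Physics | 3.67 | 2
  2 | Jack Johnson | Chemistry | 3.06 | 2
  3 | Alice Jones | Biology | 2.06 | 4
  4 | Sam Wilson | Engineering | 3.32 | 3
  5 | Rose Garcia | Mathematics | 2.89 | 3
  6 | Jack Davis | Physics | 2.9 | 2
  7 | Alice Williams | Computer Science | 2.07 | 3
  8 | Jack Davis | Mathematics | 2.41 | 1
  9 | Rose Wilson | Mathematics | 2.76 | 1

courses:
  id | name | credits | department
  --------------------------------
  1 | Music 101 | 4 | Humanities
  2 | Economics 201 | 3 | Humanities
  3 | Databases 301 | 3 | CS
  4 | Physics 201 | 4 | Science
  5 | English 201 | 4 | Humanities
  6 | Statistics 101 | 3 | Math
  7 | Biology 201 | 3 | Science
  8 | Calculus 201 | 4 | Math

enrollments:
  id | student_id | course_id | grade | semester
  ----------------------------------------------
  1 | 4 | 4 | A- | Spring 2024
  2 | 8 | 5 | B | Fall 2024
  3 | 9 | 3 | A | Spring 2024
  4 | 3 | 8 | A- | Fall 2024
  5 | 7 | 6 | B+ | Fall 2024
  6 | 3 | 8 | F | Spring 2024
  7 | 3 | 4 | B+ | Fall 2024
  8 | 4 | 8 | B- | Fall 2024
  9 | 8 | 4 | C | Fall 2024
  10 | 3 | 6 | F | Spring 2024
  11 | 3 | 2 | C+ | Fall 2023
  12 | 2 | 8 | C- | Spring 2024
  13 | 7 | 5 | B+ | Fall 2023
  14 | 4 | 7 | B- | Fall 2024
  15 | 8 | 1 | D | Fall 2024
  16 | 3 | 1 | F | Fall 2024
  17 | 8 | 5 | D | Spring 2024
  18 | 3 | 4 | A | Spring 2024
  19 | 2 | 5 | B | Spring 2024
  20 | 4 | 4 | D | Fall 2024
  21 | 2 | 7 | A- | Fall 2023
SELECT name, credits FROM courses WHERE credits < 4

Execution result:
name | credits
Economics 201 | 3
Databases 301 | 3
Statistics 101 | 3
Biology 201 | 3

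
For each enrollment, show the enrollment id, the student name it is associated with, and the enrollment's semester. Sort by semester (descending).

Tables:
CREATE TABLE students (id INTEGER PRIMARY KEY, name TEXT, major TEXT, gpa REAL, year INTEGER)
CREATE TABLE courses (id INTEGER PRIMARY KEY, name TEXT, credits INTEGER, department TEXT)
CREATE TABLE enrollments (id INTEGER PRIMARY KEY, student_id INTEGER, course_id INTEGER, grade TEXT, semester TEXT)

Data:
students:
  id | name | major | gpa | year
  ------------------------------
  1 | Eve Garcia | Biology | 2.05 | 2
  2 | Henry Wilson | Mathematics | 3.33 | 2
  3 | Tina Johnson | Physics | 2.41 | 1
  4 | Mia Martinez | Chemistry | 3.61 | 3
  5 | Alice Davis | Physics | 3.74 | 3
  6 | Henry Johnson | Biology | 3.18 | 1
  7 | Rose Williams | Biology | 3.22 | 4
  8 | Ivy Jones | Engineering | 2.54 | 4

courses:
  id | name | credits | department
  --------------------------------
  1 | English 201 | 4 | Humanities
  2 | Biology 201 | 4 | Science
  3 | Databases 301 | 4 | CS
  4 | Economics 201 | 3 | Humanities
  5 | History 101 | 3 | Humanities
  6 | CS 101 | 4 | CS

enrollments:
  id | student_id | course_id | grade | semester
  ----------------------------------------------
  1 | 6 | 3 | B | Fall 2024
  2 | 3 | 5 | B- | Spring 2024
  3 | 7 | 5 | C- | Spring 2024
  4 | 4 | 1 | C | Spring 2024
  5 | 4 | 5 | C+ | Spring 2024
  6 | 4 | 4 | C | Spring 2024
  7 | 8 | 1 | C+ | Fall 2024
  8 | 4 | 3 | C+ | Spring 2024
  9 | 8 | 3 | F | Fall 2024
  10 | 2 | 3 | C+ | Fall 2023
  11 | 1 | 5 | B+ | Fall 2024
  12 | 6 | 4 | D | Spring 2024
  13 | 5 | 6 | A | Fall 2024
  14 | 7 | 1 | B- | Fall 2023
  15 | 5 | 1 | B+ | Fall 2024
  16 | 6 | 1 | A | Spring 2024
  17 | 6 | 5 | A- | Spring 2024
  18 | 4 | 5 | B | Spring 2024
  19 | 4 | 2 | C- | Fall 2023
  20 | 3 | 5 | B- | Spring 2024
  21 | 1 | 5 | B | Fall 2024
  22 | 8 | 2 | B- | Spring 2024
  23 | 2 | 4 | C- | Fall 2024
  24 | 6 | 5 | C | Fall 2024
SELECT c.id, p.name AS student, c.semester FROM enrollments c JOIN students p ON c.student_id = p.id ORDER BY c.semester DESC

Execution result:
id | student | semester
2 | Tina Johnson | Spring 2024
3 | Rose Williams | Spring 2024
4 | Mia Martinez | Spring 2024
5 | Mia Martinez | Spring 2024
6 | Mia Martinez | Spring 2024
8 | Mia Martinez | Spring 2024
12 | Henry Johnson | Spring 2024
16 | Henry Johnson | Spring 2024
17 | Henry Johnson | Spring 2024
18 | Mia Martinez | Spring 2024
20 | Tina Johnson | Spring 2024
22 | Ivy Jones | Spring 2024
1 | Henry Johnson | Fall 2024
7 | Ivy Jones | Fall 2024
9 | Ivy Jones | Fall 2024
11 | Eve Garcia | Fall 2024
13 | Alice Davis | Fall 2024
15 | Alice Davis | Fall 2024
21 | Eve Garcia | Fall 2024
23 | Henry Wilson | Fall 2024
24 | Henry Johnson | Fall 2024
10 | Henry Wilson | Fall 2023
14 | Rose Williams | Fall 2023
19 | Mia Martinez | Fall 2023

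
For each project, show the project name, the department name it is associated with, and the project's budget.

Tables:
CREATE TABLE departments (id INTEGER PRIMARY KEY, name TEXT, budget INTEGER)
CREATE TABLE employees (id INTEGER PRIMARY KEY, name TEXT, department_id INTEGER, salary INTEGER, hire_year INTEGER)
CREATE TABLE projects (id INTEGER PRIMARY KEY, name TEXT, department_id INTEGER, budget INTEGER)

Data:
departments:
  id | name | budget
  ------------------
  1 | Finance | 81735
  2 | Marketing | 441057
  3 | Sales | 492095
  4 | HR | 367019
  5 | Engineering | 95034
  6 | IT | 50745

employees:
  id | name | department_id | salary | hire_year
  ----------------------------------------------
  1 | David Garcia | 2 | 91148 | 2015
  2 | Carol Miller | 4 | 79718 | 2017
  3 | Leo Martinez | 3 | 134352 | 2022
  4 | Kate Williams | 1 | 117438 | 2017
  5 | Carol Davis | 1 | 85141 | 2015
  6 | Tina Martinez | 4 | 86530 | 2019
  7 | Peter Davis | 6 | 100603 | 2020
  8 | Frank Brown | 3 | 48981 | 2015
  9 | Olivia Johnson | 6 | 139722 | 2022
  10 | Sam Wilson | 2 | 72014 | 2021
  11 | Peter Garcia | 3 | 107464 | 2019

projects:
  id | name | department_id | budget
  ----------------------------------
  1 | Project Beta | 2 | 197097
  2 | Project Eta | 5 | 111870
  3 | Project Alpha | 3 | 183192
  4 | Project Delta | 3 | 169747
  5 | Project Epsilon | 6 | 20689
SELECT c.name, p.name AS department, c.budget FROM projects c JOIN departments p ON c.department_id = p.id

Execution result:
name | department | budget
Project Beta | Marketing | 197097
Project Eta | Engineering | 111870
Project Alpha | Sales | 183192
Project Delta | Sales | 169747
Project Epsilon | IT | 20689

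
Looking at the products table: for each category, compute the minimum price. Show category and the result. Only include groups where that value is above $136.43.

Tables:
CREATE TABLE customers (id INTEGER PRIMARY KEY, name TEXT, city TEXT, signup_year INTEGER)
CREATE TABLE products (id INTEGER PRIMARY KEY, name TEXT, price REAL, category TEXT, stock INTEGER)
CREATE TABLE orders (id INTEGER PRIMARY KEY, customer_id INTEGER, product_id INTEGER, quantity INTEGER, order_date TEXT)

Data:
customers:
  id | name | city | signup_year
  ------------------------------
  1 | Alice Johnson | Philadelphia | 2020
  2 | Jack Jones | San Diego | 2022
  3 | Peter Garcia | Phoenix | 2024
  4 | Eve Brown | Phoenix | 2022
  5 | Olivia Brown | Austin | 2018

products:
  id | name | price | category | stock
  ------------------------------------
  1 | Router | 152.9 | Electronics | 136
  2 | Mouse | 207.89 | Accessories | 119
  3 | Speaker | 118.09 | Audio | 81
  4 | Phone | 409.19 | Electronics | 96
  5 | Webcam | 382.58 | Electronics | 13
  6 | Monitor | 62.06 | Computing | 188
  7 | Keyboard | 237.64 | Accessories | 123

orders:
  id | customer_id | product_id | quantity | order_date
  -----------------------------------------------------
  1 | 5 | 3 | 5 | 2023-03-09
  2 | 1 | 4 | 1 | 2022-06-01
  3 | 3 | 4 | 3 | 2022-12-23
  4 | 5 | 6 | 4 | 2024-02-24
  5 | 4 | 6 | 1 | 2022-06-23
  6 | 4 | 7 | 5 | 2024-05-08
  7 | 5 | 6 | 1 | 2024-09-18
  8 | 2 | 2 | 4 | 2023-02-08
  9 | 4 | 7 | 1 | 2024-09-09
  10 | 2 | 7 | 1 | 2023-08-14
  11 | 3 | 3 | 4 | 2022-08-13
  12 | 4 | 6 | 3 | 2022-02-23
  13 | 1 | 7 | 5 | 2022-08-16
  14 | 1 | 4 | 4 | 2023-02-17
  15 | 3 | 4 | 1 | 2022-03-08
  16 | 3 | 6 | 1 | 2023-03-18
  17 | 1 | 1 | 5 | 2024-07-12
SELECT category, MIN(price) AS min_price FROM products GROUP BY category HAVING MIN(price) > 136.43

Execution result:
category | min_price
Accessories | 207.89
Electronics | 152.90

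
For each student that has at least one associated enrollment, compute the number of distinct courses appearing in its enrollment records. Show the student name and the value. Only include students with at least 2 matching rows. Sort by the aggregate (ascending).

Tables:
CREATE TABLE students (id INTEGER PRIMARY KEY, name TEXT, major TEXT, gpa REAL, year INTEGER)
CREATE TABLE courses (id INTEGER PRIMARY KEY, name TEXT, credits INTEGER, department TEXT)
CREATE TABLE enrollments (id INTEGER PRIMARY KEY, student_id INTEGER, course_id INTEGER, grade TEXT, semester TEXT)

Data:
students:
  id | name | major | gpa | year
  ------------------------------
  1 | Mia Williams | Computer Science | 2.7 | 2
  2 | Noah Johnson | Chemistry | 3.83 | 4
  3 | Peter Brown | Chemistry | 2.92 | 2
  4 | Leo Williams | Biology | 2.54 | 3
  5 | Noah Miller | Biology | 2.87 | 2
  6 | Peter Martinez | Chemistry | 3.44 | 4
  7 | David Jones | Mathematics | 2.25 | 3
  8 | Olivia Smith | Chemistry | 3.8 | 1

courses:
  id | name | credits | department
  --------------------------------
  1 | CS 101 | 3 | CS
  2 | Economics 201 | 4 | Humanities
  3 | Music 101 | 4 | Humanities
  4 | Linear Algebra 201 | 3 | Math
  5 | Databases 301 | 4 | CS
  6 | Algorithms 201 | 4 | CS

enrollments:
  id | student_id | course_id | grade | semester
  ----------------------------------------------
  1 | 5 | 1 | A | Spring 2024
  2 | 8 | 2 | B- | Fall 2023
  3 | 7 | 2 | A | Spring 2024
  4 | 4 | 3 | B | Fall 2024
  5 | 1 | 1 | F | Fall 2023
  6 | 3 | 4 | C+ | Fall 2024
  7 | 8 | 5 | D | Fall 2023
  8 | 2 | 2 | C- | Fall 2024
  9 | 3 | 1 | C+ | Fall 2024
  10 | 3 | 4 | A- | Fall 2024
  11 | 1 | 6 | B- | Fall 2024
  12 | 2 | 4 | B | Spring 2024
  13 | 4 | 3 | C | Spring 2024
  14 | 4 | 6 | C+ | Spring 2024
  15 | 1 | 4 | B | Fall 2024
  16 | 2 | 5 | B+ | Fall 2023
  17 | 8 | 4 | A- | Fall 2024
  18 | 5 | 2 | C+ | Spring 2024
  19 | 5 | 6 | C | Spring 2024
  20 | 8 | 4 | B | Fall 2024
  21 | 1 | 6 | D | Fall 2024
SELECT p.name, COUNT(DISTINCT c.course_id) AS distinct_course_count FROM enrollments c JOIN students p ON c.student_id = p.id GROUP BY p.id, p.name HAVING COUNT(*) >= 2 ORDER BY distinct_course_count ASC

Execution result:
name | distinct_course_count
Peter Brown | 2
Leo Williams | 2
Mia Williams | 3
Noah Johnson | 3
Noah Miller | 3
Olivia Smith | 3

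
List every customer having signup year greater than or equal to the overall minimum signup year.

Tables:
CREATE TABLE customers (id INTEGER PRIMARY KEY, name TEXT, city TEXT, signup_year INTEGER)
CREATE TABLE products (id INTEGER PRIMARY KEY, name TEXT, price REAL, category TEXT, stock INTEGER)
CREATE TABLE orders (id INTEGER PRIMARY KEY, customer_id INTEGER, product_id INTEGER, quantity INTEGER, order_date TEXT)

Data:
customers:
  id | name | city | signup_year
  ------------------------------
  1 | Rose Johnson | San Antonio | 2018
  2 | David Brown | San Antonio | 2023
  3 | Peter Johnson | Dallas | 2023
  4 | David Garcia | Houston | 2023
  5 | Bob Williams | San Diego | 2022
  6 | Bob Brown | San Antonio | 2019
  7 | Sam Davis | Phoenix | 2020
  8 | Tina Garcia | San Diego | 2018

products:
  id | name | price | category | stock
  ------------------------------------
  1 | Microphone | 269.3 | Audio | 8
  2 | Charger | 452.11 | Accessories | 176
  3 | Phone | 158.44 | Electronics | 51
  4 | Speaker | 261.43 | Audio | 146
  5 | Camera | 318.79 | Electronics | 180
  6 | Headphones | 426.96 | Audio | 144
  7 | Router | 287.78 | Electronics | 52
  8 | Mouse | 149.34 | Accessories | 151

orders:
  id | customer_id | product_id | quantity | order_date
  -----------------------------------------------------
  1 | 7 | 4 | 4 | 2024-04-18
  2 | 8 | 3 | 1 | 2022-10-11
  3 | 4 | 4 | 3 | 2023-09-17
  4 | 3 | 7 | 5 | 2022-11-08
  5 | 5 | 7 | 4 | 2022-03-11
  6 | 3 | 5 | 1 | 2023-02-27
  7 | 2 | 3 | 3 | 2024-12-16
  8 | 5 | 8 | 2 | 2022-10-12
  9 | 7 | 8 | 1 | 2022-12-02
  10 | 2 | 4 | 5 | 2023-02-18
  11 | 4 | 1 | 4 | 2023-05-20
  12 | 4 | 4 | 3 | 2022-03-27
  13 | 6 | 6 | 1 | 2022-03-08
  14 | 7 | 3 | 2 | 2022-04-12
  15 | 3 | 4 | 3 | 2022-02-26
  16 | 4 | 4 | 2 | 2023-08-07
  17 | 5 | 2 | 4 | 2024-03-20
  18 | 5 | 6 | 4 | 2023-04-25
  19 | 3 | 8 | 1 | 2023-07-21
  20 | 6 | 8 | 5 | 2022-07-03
SELECT name, signup_year FROM customers WHERE signup_year >= (SELECT MIN(signup_year) FROM customers)

Execution result:
name | signup_year
Rose Johnson | 2018
David Brown | 2023
Peter Johnson | 2023
David Garcia | 2023
Bob Williams | 2022
Bob Brown | 2019
Sam Davis | 2020
Tina Garcia | 2018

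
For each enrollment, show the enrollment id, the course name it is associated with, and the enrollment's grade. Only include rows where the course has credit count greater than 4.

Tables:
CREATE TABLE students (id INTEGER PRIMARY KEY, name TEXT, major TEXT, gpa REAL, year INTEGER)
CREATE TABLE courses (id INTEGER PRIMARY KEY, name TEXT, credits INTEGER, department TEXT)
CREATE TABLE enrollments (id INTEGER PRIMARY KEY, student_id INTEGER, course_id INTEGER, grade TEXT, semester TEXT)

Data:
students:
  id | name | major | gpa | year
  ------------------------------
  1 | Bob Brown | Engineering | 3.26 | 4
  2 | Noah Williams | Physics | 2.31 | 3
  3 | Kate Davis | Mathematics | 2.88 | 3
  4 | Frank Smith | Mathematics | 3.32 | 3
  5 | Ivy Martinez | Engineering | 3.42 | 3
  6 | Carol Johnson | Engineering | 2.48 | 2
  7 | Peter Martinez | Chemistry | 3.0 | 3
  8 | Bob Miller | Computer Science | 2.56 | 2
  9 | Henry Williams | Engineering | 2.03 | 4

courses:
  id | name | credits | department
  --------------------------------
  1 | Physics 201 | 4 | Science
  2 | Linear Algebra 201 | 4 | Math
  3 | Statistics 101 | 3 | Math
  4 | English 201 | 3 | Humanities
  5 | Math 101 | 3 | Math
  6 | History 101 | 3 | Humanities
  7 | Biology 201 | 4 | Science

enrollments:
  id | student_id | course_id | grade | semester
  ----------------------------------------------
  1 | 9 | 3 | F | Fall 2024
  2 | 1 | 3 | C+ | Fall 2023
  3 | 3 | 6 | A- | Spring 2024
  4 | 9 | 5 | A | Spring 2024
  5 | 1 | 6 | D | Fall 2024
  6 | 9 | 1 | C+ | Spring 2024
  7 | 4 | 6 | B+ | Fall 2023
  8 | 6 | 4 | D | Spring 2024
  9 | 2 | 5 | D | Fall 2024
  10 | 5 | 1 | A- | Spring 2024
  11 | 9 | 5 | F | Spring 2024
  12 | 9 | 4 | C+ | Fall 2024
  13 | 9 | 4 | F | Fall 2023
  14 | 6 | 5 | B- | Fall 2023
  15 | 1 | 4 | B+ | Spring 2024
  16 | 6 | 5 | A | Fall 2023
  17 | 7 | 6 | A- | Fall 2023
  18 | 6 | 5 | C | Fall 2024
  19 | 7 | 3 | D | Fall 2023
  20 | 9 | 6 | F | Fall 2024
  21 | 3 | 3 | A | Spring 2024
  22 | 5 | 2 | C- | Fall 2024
SELECT c.id, p.name AS course, c.grade FROM enrollments c JOIN courses p ON c.course_id = p.id WHERE p.credits > 4

Execution result:
(no rows)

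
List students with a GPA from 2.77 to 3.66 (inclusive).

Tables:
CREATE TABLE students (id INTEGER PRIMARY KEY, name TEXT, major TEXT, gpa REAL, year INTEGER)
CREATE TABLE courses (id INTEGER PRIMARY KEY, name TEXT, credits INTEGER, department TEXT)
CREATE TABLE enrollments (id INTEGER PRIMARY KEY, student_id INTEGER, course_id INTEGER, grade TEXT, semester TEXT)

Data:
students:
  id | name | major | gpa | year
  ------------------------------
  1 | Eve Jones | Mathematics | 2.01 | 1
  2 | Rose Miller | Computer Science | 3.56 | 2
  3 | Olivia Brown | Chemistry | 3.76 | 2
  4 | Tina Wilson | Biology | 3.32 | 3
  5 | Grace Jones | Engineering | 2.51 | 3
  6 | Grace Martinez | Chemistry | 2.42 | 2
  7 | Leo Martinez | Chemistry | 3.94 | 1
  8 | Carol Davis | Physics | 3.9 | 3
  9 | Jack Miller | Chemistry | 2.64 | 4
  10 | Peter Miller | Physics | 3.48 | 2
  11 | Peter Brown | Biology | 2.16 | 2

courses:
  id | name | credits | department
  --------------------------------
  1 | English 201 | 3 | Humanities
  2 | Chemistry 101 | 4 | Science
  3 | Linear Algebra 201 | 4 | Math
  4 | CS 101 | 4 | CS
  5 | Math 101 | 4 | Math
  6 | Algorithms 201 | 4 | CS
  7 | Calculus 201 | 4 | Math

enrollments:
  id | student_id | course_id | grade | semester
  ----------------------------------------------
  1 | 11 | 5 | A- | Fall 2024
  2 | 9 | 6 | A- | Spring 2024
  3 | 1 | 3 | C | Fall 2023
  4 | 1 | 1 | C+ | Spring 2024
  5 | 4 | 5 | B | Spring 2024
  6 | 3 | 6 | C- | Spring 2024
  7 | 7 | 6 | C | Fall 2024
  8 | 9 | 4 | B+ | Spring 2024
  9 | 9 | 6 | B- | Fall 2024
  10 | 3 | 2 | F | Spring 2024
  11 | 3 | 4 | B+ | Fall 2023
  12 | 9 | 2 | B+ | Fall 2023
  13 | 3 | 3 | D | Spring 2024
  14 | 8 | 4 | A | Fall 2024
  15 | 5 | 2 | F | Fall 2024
SELECT name, gpa FROM students WHERE gpa BETWEEN 2.77 AND 3.66

Execution result:
name | gpa
Rose Miller | 3.56
Tina Wilson | 3.32
Peter Miller | 3.48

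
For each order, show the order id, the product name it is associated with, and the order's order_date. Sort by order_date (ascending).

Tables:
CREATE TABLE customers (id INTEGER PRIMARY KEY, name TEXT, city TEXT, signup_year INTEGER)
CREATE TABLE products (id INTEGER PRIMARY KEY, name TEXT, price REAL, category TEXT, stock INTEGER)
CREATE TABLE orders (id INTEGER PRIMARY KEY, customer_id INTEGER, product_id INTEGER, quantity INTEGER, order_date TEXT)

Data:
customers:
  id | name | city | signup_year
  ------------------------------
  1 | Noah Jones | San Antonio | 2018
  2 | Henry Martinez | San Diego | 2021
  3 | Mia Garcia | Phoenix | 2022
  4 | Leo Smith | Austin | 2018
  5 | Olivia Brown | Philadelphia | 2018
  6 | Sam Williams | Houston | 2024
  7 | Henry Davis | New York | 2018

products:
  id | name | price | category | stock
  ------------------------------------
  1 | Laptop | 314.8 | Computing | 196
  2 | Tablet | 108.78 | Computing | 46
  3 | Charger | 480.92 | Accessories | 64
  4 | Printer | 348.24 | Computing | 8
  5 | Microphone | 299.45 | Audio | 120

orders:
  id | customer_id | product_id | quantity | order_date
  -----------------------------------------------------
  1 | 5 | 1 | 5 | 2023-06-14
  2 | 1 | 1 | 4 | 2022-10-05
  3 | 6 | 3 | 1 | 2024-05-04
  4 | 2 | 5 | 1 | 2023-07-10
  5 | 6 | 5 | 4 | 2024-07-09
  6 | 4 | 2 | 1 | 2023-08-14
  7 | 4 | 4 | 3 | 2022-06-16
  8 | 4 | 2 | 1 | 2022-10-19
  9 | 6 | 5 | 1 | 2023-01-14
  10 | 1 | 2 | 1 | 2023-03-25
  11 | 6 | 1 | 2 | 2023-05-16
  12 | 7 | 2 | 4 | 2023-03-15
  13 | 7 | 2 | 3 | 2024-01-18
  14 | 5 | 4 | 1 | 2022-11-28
SELECT c.id, p.name AS product, c.order_date FROM orders c JOIN products p ON c.product_id = p.id ORDER BY c.order_date ASC

Execution result:
id | product | order_date
7 | Printer | 2022-06-16
2 | Laptop | 2022-10-05
8 | Tablet | 2022-10-19
14 | Printer | 2022-11-28
9 | Microphone | 2023-01-14
12 | Tablet | 2023-03-15
10 | Tablet | 2023-03-25
11 | Laptop | 2023-05-16
1 | Laptop | 2023-06-14
4 | Microphone | 2023-07-10
6 | Tablet | 2023-08-14
13 | Tablet | 2024-01-18
3 | Charger | 2024-05-04
5 | Microphone | 2024-07-09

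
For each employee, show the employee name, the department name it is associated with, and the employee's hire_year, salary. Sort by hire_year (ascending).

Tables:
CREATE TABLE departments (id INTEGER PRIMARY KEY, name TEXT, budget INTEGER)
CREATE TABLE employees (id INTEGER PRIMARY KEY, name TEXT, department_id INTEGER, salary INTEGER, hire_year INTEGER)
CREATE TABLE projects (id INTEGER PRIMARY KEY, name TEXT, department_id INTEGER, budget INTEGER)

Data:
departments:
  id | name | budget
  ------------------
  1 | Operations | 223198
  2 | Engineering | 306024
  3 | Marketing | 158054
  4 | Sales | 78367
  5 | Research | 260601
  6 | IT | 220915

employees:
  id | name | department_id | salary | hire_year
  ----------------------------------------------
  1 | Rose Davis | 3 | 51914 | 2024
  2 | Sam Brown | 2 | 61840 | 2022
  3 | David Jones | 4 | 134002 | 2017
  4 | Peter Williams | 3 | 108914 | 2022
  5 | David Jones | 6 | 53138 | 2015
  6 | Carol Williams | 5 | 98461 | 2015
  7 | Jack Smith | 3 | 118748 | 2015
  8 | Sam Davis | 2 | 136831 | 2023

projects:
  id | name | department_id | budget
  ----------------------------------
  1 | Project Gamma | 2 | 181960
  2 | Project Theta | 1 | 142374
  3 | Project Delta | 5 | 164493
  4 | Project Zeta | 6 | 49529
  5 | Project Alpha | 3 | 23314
SELECT c.name, p.name AS department, c.hire_year, c.salary FROM employees c JOIN departments p ON c.department_id = p.id ORDER BY c.hire_year ASC

Execution result:
name | department | hire_year | salary
David Jones | IT | 2015 | 53138
Carol Williams | Research | 2015 | 98461
Jack Smith | Marketing | 2015 | 118748
David Jones | Sales | 2017 | 134002
Sam Brown | Engineering | 2022 | 61840
Peter Williams | Marketing | 2022 | 108914
Sam Davis | Engineering | 2023 | 136831
Rose Davis | Marketing | 2024 | 51914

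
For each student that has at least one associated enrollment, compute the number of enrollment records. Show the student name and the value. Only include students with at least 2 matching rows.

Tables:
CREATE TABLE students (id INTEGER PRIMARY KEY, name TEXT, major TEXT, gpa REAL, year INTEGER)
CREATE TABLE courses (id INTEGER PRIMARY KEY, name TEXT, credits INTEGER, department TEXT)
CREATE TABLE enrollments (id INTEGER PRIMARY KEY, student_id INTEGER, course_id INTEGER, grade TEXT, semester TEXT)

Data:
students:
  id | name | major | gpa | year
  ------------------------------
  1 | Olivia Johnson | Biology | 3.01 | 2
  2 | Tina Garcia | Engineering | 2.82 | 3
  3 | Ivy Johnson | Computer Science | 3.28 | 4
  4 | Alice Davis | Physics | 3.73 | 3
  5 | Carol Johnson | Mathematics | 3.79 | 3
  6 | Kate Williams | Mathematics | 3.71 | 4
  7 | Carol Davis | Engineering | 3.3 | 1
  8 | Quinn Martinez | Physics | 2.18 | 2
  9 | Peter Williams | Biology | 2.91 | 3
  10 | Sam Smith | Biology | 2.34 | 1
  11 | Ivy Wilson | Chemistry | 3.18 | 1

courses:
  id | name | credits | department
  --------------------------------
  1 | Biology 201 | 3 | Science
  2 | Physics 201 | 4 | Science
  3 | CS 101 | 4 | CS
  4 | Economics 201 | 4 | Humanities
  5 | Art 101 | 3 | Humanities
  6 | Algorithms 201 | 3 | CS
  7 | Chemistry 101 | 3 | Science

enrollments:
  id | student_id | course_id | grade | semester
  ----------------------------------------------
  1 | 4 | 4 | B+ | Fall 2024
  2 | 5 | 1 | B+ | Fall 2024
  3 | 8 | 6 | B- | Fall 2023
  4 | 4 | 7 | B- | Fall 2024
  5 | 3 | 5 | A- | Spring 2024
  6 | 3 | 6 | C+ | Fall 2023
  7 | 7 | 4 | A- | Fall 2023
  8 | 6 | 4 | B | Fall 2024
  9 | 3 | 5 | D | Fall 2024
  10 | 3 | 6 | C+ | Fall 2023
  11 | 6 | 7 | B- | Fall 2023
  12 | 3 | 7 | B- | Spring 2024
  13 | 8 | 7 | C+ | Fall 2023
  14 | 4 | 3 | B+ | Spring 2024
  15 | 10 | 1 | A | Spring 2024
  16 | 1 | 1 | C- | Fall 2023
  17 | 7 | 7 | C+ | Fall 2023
SELECT p.name, COUNT(*) AS n FROM enrollments c JOIN students p ON c.student_id = p.id GROUP BY p.id, p.name HAVING COUNT(*) >= 2

Execution result:
name | n
Ivy Johnson | 5
Alice Davis | 3
Kate Williams | 2
Carol Davis | 2
Quinn Martinez | 2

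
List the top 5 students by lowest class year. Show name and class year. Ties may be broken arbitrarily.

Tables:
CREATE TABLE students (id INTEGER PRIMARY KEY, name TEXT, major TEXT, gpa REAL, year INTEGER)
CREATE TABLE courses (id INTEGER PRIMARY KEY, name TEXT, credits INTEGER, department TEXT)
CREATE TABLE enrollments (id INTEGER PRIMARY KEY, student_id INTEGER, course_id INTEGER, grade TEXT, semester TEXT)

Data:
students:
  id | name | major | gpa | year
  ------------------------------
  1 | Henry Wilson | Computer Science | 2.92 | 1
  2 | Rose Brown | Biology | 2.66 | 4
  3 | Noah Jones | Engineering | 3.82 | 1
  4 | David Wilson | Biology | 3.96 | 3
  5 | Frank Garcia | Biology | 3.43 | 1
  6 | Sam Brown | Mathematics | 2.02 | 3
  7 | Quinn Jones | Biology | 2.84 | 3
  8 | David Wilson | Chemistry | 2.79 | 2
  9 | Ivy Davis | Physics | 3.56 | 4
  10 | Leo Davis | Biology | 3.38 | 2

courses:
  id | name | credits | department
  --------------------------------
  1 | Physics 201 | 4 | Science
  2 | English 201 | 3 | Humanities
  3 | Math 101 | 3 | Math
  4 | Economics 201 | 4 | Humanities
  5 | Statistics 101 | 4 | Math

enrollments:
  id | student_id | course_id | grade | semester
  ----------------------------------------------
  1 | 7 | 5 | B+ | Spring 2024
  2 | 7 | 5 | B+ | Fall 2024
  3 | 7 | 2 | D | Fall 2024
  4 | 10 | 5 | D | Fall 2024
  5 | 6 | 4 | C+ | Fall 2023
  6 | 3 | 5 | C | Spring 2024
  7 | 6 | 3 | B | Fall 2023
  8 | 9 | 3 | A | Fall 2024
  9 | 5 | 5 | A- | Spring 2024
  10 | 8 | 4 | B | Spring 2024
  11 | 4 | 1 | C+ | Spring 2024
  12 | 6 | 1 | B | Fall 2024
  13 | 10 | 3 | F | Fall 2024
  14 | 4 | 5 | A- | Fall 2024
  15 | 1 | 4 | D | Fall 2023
SELECT name, year FROM students ORDER BY year ASC LIMIT 5

Execution result:
name | year
Henry Wilson | 1
Noah Jones | 1
Frank Garcia | 1
David Wilson | 2
Leo Davis | 2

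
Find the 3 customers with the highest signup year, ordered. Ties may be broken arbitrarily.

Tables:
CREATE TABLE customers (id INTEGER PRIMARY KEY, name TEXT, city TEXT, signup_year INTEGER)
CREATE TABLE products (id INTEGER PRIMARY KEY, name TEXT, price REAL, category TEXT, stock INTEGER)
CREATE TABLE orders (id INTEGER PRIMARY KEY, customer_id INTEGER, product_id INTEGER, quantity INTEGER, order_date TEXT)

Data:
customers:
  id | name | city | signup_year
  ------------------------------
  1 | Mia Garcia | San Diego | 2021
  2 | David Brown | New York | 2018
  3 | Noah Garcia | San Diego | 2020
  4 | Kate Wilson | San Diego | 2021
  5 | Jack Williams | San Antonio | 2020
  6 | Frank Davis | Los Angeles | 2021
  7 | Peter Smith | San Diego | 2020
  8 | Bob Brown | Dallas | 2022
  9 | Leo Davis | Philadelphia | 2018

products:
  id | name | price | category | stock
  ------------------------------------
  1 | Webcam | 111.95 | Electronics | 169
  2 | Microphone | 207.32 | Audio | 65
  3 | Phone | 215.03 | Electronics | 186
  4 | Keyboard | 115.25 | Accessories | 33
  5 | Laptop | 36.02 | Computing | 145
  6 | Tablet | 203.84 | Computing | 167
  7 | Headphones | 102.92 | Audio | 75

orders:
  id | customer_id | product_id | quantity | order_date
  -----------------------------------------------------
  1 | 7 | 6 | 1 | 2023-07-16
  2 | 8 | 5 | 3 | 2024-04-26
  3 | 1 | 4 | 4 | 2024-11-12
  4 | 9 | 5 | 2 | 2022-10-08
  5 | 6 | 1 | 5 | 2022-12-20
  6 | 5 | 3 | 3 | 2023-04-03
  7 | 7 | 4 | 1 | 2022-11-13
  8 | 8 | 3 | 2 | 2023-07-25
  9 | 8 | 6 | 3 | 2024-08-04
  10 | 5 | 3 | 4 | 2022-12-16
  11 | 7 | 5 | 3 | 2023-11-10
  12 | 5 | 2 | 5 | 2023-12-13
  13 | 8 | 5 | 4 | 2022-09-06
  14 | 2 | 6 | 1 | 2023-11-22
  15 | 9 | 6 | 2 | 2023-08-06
SELECT name, signup_year FROM customers ORDER BY signup_year DESC LIMIT 3

Execution result:
name | signup_year
Bob Brown | 2022
Mia Garcia | 2021
Kate Wilson | 2021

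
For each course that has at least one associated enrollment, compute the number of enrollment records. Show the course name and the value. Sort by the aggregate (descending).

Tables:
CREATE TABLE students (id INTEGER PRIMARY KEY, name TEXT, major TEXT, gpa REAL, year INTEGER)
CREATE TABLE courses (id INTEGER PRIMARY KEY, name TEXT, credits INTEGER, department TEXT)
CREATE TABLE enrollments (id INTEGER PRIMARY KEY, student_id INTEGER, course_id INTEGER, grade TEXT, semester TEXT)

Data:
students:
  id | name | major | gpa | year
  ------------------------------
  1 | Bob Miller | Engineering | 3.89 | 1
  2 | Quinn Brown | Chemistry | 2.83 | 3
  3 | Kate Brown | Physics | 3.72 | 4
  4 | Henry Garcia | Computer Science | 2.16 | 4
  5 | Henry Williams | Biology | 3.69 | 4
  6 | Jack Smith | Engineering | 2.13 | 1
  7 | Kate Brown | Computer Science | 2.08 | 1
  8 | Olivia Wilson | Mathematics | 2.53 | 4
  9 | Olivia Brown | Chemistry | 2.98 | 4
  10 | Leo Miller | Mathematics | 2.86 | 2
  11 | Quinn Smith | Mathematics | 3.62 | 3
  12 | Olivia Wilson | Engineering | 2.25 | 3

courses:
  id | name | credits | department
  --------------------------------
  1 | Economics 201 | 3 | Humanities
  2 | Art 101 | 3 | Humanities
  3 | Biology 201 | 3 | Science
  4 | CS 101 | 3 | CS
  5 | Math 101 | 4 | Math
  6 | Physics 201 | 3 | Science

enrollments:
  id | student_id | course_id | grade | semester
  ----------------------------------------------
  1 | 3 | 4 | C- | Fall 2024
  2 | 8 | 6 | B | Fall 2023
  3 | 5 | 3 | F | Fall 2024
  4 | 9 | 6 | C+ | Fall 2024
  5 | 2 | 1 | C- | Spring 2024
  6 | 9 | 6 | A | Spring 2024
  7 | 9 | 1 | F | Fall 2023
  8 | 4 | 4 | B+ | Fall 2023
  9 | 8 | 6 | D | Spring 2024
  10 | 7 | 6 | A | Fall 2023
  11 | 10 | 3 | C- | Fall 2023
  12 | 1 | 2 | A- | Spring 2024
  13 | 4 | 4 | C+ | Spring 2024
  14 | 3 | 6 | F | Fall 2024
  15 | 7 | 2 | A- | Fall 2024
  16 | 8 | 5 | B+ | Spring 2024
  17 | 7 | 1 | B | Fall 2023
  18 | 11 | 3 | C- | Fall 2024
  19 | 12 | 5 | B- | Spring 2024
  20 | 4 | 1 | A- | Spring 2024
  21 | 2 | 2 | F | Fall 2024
SELECT p.name, COUNT(*) AS n FROM enrollments c JOIN courses p ON c.course_id = p.id GROUP BY p.id, p.name ORDER BY n DESC

Execution result:
name | n
Physics 201 | 6
Economics 201 | 4
Art 101 | 3
Biology 201 | 3
CS 101 | 3
Math 101 | 2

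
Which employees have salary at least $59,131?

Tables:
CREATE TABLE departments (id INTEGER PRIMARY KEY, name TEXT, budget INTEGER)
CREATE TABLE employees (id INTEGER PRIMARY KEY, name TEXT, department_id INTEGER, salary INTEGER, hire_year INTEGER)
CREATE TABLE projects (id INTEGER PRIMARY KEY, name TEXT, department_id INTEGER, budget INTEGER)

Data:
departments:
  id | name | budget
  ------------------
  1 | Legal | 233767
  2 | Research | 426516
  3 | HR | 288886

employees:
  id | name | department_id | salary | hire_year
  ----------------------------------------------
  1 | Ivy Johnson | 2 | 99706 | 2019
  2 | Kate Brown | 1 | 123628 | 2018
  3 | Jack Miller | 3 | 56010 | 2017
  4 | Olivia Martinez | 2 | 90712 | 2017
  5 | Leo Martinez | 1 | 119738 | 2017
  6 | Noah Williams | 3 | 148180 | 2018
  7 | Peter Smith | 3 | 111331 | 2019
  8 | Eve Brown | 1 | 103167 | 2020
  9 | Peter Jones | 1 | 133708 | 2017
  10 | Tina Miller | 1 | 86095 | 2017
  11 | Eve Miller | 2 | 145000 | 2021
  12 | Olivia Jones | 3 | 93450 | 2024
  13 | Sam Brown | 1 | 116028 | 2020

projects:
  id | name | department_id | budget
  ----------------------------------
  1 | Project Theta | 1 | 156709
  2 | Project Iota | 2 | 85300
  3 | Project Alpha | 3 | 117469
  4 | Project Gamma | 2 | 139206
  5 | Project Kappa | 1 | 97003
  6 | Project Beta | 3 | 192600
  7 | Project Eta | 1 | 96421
SELECT name, salary FROM employees WHERE salary >= 59131

Execution result:
name | salary
Ivy Johnson | 99706
Kate Brown | 123628
Olivia Martinez | 90712
Leo Martinez | 119738
Noah Williams | 148180
Peter Smith | 111331
Eve Brown | 103167
Peter Jones | 133708
Tina Miller | 86095
Eve Miller | 145000
Olivia Jones | 93450
Sam Brown | 116028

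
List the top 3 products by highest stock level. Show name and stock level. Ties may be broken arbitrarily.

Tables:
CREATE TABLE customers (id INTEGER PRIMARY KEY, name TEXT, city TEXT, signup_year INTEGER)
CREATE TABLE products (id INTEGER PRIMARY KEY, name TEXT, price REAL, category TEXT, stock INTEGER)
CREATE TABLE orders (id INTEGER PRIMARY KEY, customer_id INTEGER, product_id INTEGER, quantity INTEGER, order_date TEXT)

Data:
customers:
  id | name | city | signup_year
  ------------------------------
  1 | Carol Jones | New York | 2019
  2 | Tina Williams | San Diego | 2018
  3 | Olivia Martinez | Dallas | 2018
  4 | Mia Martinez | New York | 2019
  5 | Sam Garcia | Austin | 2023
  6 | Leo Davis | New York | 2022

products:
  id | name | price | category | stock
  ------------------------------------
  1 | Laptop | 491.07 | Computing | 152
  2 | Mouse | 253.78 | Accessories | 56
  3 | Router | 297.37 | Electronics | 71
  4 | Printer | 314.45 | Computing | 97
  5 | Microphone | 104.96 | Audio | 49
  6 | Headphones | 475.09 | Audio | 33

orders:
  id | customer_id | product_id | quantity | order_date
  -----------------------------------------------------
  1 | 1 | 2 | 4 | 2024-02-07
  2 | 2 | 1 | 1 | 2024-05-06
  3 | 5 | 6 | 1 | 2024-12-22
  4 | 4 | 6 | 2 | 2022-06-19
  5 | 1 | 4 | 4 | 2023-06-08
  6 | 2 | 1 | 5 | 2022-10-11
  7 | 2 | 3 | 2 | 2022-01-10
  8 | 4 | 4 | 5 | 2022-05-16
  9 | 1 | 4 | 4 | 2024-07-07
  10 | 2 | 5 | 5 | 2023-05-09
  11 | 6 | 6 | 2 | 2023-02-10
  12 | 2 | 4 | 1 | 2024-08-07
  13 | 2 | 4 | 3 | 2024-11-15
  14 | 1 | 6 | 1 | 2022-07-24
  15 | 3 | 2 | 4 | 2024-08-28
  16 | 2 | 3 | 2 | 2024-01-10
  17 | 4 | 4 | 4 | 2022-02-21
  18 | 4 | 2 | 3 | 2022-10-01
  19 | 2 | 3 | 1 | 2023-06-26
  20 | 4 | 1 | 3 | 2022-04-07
SELECT name, stock FROM products ORDER BY stock DESC LIMIT 3

Execution result:
name | stock
Laptop | 152
Printer | 97
Router | 71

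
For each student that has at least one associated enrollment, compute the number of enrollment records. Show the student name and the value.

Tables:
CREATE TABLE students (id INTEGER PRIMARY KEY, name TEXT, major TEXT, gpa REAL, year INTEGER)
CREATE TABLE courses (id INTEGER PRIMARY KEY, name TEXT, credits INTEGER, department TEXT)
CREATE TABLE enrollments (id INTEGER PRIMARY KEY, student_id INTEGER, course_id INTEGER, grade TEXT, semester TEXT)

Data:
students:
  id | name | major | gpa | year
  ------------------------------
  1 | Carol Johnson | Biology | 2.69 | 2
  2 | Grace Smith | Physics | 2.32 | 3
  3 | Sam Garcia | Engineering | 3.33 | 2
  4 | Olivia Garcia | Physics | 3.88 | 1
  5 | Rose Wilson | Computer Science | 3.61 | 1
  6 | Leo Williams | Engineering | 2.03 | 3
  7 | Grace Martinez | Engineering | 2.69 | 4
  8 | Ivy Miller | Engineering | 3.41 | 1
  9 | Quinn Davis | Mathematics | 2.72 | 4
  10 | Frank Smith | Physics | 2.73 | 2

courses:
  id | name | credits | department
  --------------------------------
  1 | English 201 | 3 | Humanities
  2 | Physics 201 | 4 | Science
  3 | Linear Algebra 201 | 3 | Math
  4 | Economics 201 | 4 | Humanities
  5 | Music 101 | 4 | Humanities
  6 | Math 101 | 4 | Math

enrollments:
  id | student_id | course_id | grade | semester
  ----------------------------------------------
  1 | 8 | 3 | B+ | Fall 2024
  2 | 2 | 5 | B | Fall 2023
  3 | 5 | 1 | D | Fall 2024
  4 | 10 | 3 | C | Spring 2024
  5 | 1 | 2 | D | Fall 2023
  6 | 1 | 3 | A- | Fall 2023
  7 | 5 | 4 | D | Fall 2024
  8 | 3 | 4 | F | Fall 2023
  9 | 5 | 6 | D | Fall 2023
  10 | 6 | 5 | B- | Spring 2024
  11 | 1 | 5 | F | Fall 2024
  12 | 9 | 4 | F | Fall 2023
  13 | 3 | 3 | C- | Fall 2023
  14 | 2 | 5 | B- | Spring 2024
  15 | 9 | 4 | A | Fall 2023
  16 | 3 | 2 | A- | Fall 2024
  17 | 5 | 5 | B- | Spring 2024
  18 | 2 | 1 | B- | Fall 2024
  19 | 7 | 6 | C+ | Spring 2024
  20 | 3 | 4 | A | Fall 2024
SELECT p.name, COUNT(*) AS n FROM enrollments c JOIN students p ON c.student_id = p.id GROUP BY p.id, p.name

Execution result:
name | n
Carol Johnson | 3
Grace Smith | 3
Sam Garcia | 4
Rose Wilson | 4
Leo Williams | 1
Grace Martinez | 1
Ivy Miller | 1
Quinn Davis | 2
Frank Smith | 1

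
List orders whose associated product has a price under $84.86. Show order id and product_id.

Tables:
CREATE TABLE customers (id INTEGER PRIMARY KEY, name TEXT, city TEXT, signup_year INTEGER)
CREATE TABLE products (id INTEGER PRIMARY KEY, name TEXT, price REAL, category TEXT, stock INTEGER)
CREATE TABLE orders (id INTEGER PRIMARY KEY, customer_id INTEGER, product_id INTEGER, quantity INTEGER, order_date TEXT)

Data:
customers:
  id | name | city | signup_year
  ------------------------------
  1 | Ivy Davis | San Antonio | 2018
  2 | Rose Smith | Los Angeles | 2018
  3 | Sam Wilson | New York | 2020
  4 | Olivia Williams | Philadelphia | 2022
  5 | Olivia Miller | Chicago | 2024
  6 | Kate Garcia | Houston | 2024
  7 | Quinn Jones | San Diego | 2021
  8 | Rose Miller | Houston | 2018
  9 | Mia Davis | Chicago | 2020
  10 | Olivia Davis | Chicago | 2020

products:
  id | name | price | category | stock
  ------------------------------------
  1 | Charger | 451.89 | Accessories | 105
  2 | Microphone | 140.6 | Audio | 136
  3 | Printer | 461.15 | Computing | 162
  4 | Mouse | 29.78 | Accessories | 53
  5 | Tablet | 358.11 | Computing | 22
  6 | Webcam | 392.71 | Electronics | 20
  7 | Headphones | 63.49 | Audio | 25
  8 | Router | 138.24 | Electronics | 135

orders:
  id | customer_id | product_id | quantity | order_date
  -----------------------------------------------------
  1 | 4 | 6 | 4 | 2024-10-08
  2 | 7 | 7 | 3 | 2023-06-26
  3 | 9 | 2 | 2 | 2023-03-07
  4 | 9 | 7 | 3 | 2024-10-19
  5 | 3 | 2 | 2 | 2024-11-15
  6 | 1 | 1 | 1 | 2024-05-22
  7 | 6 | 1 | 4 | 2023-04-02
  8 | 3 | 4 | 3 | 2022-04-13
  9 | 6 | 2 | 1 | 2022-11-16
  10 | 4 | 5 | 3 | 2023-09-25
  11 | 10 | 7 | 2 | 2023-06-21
SELECT id, product_id FROM orders WHERE product_id IN (SELECT id FROM products WHERE price < 84.86)

Execution result:
id | product_id
2 | 7
4 | 7
8 | 4
11 | 7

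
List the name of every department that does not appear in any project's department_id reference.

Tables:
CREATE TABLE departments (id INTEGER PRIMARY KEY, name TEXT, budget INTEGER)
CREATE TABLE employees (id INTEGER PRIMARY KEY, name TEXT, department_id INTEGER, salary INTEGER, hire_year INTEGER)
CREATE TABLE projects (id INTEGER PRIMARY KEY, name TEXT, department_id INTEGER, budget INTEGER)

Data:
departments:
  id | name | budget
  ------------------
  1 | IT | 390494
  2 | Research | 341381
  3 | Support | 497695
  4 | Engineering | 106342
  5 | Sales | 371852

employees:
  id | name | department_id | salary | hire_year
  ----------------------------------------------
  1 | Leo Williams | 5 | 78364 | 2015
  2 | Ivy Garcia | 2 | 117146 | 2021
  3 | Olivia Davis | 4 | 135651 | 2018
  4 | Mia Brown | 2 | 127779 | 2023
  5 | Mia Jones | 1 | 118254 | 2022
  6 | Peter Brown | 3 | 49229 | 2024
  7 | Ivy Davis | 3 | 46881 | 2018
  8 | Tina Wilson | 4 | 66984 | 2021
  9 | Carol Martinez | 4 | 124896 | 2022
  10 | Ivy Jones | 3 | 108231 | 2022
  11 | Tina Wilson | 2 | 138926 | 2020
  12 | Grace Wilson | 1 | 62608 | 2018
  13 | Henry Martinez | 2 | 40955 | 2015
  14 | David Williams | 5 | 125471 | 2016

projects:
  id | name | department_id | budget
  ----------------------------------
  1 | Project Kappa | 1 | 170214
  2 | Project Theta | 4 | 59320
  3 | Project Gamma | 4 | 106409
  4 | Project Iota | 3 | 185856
SELECT p.name FROM departments p LEFT JOIN projects c ON c.department_id = p.id WHERE c.id IS NULL

Execution result:
name
Research
Sales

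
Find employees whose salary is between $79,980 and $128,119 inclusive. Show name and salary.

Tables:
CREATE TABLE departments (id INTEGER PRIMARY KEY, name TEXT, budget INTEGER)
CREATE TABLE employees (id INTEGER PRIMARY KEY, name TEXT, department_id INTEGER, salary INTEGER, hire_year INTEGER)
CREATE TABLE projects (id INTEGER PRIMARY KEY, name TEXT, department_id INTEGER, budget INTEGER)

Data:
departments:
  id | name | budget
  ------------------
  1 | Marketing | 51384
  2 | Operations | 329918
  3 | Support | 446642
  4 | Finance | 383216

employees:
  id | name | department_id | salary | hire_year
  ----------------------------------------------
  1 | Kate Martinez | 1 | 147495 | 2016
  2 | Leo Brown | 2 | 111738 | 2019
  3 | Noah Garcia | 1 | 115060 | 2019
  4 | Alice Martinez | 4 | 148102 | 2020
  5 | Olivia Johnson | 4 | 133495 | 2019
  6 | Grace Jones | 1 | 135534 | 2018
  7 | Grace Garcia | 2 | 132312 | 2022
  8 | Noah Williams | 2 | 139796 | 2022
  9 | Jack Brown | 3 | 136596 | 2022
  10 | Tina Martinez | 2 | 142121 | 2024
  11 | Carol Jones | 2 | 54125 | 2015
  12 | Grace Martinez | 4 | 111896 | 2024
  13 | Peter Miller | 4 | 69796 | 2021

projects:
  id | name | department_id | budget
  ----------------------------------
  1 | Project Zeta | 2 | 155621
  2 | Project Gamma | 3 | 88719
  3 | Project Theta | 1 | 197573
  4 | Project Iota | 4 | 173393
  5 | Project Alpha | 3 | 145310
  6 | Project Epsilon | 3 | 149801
SELECT name, salary FROM employees WHERE salary BETWEEN 79980 AND 128119

Execution result:
name | salary
Leo Brown | 111738
Noah Garcia | 115060
Grace Martinez | 111896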